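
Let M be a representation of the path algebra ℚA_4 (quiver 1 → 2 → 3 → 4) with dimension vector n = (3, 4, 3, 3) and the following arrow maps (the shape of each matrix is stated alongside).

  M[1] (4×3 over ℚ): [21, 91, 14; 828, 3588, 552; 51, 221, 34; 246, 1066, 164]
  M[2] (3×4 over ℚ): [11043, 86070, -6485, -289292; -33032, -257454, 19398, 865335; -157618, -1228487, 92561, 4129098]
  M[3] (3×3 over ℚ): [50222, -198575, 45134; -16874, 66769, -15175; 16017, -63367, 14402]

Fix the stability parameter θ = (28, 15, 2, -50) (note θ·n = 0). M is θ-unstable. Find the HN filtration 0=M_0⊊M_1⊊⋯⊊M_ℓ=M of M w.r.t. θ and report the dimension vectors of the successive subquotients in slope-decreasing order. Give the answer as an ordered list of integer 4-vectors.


Barcode: M ≅ I[1,1]^2, I[1,4], I[2,2], I[2,4]^2. HN layers by μ_θ (4 steps, strictly decreasing):
  μ^(1)=28; μ^(2)=15; μ^(3)=-5/4; μ^(4)=-11

((2, 0, 0, 0); (0, 1, 0, 0); (1, 1, 1, 1); (0, 2, 2, 2))


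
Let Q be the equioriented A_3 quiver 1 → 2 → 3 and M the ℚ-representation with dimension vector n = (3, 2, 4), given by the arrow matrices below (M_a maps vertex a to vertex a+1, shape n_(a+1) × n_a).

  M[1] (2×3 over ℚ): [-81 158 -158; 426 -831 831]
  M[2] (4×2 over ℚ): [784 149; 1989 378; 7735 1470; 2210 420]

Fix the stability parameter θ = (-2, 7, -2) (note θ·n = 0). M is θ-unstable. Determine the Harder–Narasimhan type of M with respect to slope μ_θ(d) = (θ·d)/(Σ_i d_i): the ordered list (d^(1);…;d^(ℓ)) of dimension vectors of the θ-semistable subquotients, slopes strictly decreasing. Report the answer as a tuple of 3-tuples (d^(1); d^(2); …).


Barcode: M ≅ I[1,1], I[1,3]^2, I[3,3]^2. HN layers by μ_θ (2 steps, strictly decreasing):
  μ^(1)=5/2; μ^(2)=-2

((0, 2, 2); (3, 0, 2))


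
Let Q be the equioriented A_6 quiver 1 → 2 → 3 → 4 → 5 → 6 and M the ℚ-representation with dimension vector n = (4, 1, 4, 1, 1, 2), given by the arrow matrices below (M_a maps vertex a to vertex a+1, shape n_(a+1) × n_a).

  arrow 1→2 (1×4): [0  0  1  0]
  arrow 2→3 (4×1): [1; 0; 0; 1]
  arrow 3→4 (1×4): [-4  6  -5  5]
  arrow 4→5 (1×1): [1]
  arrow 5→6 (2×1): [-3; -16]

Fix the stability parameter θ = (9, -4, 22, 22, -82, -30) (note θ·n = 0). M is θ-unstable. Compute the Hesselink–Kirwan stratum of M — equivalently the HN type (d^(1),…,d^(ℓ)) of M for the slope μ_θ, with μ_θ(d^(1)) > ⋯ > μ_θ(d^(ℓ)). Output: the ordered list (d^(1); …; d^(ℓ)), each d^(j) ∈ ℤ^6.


Interval decomposition of M: I[1,1]^3, I[1,6], I[3,3]^3, I[6,6].
HN type (ℓ=4): μ^(1)=22; μ^(2)=9; μ^(3)=-21/2; μ^(4)=-30

((0, 0, 3, 0, 0, 0); (3, 0, 0, 0, 0, 0); (1, 1, 1, 1, 1, 1); (0, 0, 0, 0, 0, 1))


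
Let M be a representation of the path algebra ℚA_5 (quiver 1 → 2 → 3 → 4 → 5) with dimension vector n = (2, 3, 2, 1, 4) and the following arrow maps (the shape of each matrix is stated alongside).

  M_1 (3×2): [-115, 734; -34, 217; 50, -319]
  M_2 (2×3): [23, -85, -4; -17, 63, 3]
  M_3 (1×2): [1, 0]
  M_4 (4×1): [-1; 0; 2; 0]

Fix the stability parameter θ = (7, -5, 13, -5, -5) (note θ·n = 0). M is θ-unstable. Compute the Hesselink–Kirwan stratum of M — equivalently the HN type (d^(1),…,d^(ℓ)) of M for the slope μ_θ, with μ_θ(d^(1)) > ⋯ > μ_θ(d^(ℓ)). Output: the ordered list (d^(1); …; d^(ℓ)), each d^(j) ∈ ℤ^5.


Via rank(M_{q-1}∘⋯∘M_p): M ≅ I[1,3], I[1,5], I[2,2], I[5,5]^3.
μ_θ-semistable layers: μ^(1)=13; μ^(2)=1; μ^(3)=-5

((0, 0, 1, 0, 0); (2, 2, 1, 1, 1); (0, 1, 0, 0, 3))


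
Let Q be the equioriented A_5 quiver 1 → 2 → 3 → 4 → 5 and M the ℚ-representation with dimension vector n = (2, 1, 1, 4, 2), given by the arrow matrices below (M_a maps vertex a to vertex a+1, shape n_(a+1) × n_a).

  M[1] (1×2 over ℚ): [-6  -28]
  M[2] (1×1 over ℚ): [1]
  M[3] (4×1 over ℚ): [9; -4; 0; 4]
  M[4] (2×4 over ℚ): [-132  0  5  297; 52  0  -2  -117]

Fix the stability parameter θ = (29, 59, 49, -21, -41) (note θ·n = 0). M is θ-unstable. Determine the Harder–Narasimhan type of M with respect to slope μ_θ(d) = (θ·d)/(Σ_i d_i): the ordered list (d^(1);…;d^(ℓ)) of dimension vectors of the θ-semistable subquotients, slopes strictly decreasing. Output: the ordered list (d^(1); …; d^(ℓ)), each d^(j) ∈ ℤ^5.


Via rank(M_{q-1}∘⋯∘M_p): M ≅ I[1,1], I[1,4], I[4,4], I[4,5]^2.
μ_θ-semistable layers: μ^(1)=29; μ^(2)=-21; μ^(3)=-31

((2, 1, 1, 1, 0); (0, 0, 0, 1, 0); (0, 0, 0, 2, 2))


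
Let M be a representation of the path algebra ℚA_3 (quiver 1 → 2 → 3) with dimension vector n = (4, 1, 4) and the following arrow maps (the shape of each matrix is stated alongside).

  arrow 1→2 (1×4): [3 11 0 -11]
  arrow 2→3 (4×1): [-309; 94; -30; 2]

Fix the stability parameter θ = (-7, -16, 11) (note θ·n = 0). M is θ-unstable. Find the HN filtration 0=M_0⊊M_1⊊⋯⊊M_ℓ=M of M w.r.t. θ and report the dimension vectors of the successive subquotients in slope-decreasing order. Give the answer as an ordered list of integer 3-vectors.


Barcode: M ≅ I[1,1]^3, I[1,3], I[3,3]^3. HN layers by μ_θ (3 steps, strictly decreasing):
  μ^(1)=11; μ^(2)=-7; μ^(3)=-23/2

((0, 0, 4); (3, 0, 0); (1, 1, 0))


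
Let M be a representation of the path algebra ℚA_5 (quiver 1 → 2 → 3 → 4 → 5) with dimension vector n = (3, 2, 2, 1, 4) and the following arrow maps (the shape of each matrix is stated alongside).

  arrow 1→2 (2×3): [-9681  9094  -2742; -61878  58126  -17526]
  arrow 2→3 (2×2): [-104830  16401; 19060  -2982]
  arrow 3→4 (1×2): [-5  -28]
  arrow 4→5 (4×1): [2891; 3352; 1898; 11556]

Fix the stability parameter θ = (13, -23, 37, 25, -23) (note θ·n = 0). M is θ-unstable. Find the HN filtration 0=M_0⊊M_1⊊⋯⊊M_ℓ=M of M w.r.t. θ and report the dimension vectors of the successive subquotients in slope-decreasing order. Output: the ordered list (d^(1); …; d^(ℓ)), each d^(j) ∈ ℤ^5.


Barcode: M ≅ I[1,1], I[1,2], I[1,5], I[3,3], I[5,5]^3. HN layers by μ_θ (4 steps, strictly decreasing):
  μ^(1)=37; μ^(2)=13; μ^(3)=-5; μ^(4)=-23

((0, 0, 1, 0, 0); (1, 0, 1, 1, 1); (2, 2, 0, 0, 0); (0, 0, 0, 0, 3))


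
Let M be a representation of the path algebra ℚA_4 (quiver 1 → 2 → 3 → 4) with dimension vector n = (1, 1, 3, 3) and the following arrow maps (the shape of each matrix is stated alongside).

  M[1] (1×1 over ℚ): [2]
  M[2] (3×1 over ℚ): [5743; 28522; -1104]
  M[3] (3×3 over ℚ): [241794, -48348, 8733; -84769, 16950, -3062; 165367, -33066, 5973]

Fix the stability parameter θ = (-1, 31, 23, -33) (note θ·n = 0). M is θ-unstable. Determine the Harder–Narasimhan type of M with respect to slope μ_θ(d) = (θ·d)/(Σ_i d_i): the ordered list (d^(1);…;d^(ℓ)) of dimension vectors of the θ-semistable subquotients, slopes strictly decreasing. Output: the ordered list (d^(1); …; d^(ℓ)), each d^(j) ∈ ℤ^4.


Via rank(M_{q-1}∘⋯∘M_p): M ≅ I[1,4], I[3,3], I[3,4], I[4,4].
μ_θ-semistable layers: μ^(1)=23; μ^(2)=7; μ^(3)=-1; μ^(4)=-5; μ^(5)=-33

((0, 0, 1, 0); (0, 1, 1, 1); (1, 0, 0, 0); (0, 0, 1, 1); (0, 0, 0, 1))


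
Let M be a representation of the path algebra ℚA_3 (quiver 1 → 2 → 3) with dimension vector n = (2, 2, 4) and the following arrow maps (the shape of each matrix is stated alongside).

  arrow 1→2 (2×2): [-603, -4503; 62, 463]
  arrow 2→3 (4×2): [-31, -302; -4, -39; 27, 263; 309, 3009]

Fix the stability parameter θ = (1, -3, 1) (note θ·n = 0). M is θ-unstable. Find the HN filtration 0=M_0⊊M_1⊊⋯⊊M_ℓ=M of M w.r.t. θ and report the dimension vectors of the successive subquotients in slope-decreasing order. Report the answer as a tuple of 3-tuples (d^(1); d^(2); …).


Interval decomposition of M: I[1,3]^2, I[3,3]^2.
HN type (ℓ=2): μ^(1)=1; μ^(2)=-1

((0, 0, 4); (2, 2, 0))


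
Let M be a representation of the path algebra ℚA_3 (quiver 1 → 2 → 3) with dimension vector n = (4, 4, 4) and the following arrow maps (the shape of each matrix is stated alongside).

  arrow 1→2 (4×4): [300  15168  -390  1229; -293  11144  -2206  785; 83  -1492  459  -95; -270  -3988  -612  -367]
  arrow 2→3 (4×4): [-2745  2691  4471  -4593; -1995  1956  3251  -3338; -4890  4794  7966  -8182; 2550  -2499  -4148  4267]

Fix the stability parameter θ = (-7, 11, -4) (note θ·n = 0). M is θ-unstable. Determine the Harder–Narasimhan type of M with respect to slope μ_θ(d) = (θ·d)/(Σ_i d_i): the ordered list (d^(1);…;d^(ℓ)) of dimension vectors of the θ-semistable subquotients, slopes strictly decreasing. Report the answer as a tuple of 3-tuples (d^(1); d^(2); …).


Interval decomposition of M: I[1,2]^2, I[1,3]^2, I[3,3]^2.
HN type (ℓ=4): μ^(1)=11; μ^(2)=7/2; μ^(3)=-4; μ^(4)=-7

((0, 2, 0); (0, 2, 2); (0, 0, 2); (4, 0, 0))


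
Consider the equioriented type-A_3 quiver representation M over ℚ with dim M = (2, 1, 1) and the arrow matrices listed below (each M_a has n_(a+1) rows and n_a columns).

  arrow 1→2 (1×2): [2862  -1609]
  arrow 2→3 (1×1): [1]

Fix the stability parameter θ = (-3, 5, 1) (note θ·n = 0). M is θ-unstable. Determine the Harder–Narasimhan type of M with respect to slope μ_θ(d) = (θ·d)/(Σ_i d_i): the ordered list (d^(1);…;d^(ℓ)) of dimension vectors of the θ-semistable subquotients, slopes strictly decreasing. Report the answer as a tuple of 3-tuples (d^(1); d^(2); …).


Interval decomposition of M: I[1,1], I[1,3].
HN type (ℓ=2): μ^(1)=3; μ^(2)=-3

((0, 1, 1); (2, 0, 0))


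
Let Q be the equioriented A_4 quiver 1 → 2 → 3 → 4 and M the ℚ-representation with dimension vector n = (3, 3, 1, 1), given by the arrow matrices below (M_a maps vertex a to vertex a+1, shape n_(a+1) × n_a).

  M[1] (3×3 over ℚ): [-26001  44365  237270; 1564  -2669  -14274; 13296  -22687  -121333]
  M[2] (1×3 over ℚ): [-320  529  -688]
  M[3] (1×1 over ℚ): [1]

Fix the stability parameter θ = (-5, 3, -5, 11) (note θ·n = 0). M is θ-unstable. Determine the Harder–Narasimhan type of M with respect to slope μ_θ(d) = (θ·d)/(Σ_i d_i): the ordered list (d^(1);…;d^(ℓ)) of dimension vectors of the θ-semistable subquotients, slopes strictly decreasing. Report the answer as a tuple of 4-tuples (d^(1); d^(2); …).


Via rank(M_{q-1}∘⋯∘M_p): M ≅ I[1,2]^2, I[1,4].
μ_θ-semistable layers: μ^(1)=11; μ^(2)=3; μ^(3)=-1; μ^(4)=-5

((0, 0, 0, 1); (0, 2, 0, 0); (0, 1, 1, 0); (3, 0, 0, 0))


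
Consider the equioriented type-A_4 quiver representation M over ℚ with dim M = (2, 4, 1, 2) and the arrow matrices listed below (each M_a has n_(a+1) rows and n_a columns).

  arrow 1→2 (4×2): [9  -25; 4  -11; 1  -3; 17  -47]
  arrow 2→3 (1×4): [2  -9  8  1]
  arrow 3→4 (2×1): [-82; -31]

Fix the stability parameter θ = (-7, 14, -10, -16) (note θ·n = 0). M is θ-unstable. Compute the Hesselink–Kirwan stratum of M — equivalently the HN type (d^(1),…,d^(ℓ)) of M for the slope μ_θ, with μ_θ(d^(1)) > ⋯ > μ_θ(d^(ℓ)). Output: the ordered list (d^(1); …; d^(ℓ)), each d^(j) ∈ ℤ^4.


Via rank(M_{q-1}∘⋯∘M_p): M ≅ I[1,2], I[1,4], I[2,2]^2, I[4,4].
μ_θ-semistable layers: μ^(1)=14; μ^(2)=-4; μ^(3)=-7; μ^(4)=-16

((0, 3, 0, 0); (0, 1, 1, 1); (2, 0, 0, 0); (0, 0, 0, 1))


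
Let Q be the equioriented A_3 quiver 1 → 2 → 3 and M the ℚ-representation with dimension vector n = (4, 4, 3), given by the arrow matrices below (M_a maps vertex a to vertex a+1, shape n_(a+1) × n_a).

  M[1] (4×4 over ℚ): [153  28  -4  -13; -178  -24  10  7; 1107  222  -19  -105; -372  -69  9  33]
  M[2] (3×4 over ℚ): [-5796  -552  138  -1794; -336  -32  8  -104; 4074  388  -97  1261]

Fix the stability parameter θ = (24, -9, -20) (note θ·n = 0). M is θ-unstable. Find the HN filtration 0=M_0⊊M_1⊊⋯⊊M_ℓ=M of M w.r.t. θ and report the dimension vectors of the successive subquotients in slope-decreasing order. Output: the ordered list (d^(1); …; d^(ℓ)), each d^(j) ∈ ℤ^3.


Interval decomposition of M: I[1,2]^3, I[1,3], I[3,3]^2.
HN type (ℓ=3): μ^(1)=15/2; μ^(2)=-5/3; μ^(3)=-20

((3, 3, 0); (1, 1, 1); (0, 0, 2))


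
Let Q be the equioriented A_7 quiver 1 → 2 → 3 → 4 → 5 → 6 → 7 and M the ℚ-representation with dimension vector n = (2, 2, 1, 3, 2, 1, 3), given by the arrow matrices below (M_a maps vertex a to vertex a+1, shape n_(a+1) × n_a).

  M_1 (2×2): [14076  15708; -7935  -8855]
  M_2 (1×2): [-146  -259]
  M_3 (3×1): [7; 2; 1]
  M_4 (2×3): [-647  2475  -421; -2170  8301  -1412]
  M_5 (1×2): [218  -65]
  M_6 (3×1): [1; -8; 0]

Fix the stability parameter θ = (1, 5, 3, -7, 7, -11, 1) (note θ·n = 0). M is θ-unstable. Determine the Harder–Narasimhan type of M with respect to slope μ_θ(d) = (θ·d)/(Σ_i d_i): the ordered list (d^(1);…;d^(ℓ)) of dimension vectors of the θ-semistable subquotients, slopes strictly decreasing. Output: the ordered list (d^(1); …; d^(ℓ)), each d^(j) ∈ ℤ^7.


Barcode: M ≅ I[1,1], I[1,4], I[2,2], I[4,5], I[4,7], I[7,7]^2. HN layers by μ_θ (6 steps, strictly decreasing):
  μ^(1)=7; μ^(2)=5; μ^(3)=1; μ^(4)=1/2; μ^(5)=-2; μ^(6)=-7

((0, 0, 0, 0, 1, 0, 0); (0, 1, 0, 0, 0, 0, 0); (1, 0, 0, 0, 0, 0, 3); (1, 1, 1, 1, 0, 0, 0); (0, 0, 0, 0, 1, 1, 0); (0, 0, 0, 2, 0, 0, 0))


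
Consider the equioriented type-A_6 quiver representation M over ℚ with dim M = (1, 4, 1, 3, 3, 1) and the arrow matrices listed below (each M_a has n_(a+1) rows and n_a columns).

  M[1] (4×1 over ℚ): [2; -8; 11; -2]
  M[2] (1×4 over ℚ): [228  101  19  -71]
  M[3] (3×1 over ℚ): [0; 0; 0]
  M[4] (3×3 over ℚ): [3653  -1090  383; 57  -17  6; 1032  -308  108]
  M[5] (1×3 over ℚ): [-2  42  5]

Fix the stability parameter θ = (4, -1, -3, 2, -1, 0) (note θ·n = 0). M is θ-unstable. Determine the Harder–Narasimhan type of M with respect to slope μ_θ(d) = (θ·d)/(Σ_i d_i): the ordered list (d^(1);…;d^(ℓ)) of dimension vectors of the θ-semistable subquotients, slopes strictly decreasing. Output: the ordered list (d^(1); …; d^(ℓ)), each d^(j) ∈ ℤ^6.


Barcode: M ≅ I[1,3], I[2,2]^3, I[4,4], I[4,5], I[4,6], I[5,5]. HN layers by μ_θ (5 steps, strictly decreasing):
  μ^(1)=2; μ^(2)=1/2; μ^(3)=1/3; μ^(4)=0; μ^(5)=-1

((0, 0, 0, 1, 0, 0); (0, 0, 0, 1, 1, 0); (0, 0, 0, 1, 1, 1); (1, 1, 1, 0, 0, 0); (0, 3, 0, 0, 1, 0))


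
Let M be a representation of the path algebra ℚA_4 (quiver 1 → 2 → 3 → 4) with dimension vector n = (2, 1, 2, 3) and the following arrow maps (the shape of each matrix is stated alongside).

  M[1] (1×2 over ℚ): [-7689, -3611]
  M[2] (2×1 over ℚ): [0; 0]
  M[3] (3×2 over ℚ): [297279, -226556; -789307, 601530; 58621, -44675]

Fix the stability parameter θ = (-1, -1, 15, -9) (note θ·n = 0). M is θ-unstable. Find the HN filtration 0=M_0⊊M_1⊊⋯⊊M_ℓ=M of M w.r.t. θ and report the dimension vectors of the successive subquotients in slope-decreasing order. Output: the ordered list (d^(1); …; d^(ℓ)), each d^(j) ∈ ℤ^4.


Interval decomposition of M: I[1,1], I[1,2], I[3,4]^2, I[4,4].
HN type (ℓ=3): μ^(1)=3; μ^(2)=-1; μ^(3)=-9

((0, 0, 2, 2); (2, 1, 0, 0); (0, 0, 0, 1))


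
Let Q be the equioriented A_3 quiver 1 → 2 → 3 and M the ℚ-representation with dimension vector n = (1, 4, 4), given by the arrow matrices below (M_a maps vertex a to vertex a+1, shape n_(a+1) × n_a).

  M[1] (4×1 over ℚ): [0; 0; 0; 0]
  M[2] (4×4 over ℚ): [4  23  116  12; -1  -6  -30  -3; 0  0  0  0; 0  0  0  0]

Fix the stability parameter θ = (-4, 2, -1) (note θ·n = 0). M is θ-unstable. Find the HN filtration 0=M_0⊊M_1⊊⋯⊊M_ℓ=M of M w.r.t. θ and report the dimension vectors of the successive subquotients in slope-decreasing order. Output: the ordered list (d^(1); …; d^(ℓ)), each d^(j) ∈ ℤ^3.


Barcode: M ≅ I[1,1], I[2,2]^2, I[2,3]^2, I[3,3]^2. HN layers by μ_θ (4 steps, strictly decreasing):
  μ^(1)=2; μ^(2)=1/2; μ^(3)=-1; μ^(4)=-4

((0, 2, 0); (0, 2, 2); (0, 0, 2); (1, 0, 0))


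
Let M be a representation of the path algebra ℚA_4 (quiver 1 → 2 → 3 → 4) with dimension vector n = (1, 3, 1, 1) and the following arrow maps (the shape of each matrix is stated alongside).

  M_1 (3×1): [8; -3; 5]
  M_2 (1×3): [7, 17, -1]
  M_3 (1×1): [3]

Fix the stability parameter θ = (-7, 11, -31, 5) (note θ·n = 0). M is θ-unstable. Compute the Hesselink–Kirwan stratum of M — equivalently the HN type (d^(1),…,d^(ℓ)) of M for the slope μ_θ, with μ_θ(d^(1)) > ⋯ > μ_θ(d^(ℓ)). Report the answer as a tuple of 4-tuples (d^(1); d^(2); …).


Via rank(M_{q-1}∘⋯∘M_p): M ≅ I[1,2], I[2,2], I[2,4].
μ_θ-semistable layers: μ^(1)=11; μ^(2)=5; μ^(3)=-7; μ^(4)=-10

((0, 2, 0, 0); (0, 0, 0, 1); (1, 0, 0, 0); (0, 1, 1, 0))


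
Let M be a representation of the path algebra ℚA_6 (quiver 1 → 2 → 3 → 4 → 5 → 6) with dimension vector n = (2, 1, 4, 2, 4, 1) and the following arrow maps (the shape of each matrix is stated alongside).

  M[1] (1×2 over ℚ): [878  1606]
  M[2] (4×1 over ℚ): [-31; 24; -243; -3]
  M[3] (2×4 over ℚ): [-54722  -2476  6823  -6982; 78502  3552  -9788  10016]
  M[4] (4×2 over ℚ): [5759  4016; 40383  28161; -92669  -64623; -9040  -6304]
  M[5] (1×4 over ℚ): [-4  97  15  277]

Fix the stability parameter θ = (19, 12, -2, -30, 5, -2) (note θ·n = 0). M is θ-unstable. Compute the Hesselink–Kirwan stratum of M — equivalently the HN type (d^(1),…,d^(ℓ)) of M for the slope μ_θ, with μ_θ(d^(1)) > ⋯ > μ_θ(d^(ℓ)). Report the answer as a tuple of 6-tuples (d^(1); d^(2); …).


Interval decomposition of M: I[1,1], I[1,5], I[3,3]^2, I[3,5], I[5,5], I[5,6].
HN type (ℓ=6): μ^(1)=19; μ^(2)=5; μ^(3)=3/2; μ^(4)=-1/4; μ^(5)=-2; μ^(6)=-16

((1, 0, 0, 0, 0, 0); (0, 0, 0, 0, 3, 0); (0, 0, 0, 0, 1, 1); (1, 1, 1, 1, 0, 0); (0, 0, 2, 0, 0, 0); (0, 0, 1, 1, 0, 0))


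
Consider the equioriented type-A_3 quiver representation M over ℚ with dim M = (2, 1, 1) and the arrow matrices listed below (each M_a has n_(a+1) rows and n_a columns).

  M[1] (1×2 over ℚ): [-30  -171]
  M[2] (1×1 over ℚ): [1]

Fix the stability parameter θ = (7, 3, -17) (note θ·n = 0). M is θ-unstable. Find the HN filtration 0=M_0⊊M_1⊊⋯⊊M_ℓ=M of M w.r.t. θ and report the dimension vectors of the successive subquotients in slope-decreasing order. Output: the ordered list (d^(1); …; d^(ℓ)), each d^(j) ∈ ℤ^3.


Barcode: M ≅ I[1,1], I[1,3]. HN layers by μ_θ (2 steps, strictly decreasing):
  μ^(1)=7; μ^(2)=-7/3

((1, 0, 0); (1, 1, 1))


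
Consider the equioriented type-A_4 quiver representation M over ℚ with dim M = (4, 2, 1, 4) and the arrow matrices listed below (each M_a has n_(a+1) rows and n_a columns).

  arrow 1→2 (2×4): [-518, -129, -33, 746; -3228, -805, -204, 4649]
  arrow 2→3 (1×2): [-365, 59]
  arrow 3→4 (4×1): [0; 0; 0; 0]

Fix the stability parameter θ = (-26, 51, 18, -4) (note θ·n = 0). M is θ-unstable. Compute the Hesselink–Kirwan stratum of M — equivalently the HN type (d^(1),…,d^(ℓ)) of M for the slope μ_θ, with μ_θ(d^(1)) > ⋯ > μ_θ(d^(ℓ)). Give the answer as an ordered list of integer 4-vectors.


Barcode: M ≅ I[1,1]^2, I[1,2], I[1,3], I[4,4]^4. HN layers by μ_θ (4 steps, strictly decreasing):
  μ^(1)=51; μ^(2)=69/2; μ^(3)=-4; μ^(4)=-26

((0, 1, 0, 0); (0, 1, 1, 0); (0, 0, 0, 4); (4, 0, 0, 0))


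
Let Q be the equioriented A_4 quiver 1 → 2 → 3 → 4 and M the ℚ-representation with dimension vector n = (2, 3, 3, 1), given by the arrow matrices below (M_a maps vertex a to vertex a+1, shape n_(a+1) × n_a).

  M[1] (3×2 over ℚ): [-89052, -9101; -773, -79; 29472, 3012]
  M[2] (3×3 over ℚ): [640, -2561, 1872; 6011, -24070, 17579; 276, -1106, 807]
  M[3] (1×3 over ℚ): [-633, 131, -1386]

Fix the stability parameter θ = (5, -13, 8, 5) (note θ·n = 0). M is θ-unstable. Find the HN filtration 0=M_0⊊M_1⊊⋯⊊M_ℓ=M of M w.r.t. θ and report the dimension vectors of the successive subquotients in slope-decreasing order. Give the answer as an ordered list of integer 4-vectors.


Via rank(M_{q-1}∘⋯∘M_p): M ≅ I[1,3], I[1,4], I[2,3].
μ_θ-semistable layers: μ^(1)=8; μ^(2)=13/2; μ^(3)=-4; μ^(4)=-13

((0, 0, 2, 0); (0, 0, 1, 1); (2, 2, 0, 0); (0, 1, 0, 0))


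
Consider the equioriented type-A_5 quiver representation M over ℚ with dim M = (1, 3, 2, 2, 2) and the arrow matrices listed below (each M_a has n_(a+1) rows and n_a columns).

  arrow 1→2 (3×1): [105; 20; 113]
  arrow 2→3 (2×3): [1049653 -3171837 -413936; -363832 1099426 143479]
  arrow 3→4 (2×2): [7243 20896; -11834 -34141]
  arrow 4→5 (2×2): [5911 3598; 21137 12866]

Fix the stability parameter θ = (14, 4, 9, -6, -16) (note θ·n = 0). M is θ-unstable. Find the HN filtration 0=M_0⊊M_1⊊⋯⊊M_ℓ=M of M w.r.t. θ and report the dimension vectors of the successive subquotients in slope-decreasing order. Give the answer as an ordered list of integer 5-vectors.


Barcode: M ≅ I[1,5], I[2,2], I[2,4], I[5,5]. HN layers by μ_θ (4 steps, strictly decreasing):
  μ^(1)=4; μ^(2)=7/3; μ^(3)=1; μ^(4)=-16

((0, 1, 0, 0, 0); (0, 1, 1, 1, 0); (1, 1, 1, 1, 1); (0, 0, 0, 0, 1))


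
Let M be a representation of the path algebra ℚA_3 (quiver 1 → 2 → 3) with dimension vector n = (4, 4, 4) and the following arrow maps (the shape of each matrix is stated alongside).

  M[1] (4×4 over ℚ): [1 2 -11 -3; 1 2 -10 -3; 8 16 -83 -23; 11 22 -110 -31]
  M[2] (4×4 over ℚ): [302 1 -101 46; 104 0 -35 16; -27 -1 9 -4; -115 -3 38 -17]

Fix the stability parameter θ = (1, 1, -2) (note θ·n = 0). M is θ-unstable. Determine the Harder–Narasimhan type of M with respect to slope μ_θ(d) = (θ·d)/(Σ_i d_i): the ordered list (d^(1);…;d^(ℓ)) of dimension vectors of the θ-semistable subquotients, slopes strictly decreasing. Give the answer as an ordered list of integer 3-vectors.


Barcode: M ≅ I[1,1], I[1,3]^3, I[2,3]. HN layers by μ_θ (3 steps, strictly decreasing):
  μ^(1)=1; μ^(2)=0; μ^(3)=-1/2

((1, 0, 0); (3, 3, 3); (0, 1, 1))


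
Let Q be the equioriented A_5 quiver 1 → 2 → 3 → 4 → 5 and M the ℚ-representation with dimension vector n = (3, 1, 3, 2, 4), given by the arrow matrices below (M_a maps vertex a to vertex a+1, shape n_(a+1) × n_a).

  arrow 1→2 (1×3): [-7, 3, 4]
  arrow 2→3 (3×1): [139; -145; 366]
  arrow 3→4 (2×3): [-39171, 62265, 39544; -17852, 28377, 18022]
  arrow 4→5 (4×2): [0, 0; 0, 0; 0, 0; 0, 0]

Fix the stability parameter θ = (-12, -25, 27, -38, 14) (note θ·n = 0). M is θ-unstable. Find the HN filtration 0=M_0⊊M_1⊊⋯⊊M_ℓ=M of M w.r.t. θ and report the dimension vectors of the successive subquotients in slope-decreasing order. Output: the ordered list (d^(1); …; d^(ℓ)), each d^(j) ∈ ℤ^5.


Interval decomposition of M: I[1,1]^2, I[1,4], I[3,3], I[3,4], I[5,5]^4.
HN type (ℓ=5): μ^(1)=27; μ^(2)=14; μ^(3)=-11/2; μ^(4)=-12; μ^(5)=-37/2

((0, 0, 1, 0, 0); (0, 0, 0, 0, 4); (0, 0, 2, 2, 0); (2, 0, 0, 0, 0); (1, 1, 0, 0, 0))


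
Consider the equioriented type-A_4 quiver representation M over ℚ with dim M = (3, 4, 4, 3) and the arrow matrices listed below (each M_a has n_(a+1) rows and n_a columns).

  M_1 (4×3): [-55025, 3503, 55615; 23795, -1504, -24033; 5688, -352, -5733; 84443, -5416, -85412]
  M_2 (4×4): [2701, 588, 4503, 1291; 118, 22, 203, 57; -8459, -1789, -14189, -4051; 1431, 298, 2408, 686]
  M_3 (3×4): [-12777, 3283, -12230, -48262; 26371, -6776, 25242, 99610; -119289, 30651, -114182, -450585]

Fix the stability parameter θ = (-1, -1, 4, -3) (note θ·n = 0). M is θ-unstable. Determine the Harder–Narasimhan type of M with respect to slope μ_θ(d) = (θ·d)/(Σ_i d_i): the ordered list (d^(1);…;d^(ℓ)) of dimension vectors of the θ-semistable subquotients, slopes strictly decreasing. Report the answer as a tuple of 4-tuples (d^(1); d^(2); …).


Interval decomposition of M: I[1,2], I[1,4]^2, I[2,4], I[3,3].
HN type (ℓ=3): μ^(1)=4; μ^(2)=1/2; μ^(3)=-1

((0, 0, 1, 0); (0, 0, 3, 3); (3, 4, 0, 0))


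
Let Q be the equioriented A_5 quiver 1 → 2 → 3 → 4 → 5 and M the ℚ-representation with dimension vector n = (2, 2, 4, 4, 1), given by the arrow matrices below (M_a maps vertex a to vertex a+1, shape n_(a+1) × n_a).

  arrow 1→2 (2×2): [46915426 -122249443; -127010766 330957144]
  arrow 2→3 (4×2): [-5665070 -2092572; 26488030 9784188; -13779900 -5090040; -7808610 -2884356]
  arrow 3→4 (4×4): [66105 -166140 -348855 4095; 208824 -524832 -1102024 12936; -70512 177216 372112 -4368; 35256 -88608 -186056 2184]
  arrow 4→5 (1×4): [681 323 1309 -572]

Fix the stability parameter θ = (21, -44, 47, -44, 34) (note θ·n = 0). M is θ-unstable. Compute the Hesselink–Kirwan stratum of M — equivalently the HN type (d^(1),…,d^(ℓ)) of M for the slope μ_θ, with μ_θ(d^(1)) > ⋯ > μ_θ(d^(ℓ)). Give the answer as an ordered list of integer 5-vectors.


Barcode: M ≅ I[1,2], I[1,3], I[3,3]^2, I[3,5], I[4,4]^3. HN layers by μ_θ (5 steps, strictly decreasing):
  μ^(1)=47; μ^(2)=34; μ^(3)=3/2; μ^(4)=-23/2; μ^(5)=-44

((0, 0, 3, 0, 0); (0, 0, 0, 0, 1); (0, 0, 1, 1, 0); (2, 2, 0, 0, 0); (0, 0, 0, 3, 0))


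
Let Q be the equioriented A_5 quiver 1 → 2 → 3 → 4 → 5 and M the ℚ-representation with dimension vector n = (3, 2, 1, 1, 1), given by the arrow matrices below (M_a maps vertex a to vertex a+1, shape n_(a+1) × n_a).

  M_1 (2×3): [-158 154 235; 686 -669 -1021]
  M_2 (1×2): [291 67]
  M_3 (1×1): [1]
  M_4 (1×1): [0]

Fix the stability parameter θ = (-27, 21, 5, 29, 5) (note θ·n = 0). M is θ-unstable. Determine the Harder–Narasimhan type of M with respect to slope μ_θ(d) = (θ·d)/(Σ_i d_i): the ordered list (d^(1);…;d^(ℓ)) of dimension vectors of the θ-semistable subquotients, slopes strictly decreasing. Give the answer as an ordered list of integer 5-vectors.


Barcode: M ≅ I[1,1], I[1,2], I[1,4], I[5,5]. HN layers by μ_θ (5 steps, strictly decreasing):
  μ^(1)=29; μ^(2)=21; μ^(3)=13; μ^(4)=5; μ^(5)=-27

((0, 0, 0, 1, 0); (0, 1, 0, 0, 0); (0, 1, 1, 0, 0); (0, 0, 0, 0, 1); (3, 0, 0, 0, 0))


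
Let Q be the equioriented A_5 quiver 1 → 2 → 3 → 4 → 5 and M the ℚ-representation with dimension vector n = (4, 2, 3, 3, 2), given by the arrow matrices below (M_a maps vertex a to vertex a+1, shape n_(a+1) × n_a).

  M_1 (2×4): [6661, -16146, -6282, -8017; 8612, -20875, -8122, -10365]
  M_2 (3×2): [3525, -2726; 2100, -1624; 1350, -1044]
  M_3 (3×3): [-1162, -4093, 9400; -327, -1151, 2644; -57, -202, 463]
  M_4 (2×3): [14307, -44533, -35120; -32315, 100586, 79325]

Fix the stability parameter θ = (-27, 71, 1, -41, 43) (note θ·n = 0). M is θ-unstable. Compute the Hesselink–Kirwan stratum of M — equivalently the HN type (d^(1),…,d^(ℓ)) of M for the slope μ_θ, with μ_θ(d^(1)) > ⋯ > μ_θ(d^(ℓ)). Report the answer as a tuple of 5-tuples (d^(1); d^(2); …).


Barcode: M ≅ I[1,1]^2, I[1,2], I[1,5], I[3,4], I[3,5]. HN layers by μ_θ (5 steps, strictly decreasing):
  μ^(1)=71; μ^(2)=43; μ^(3)=31/3; μ^(4)=-20; μ^(5)=-27

((0, 1, 0, 0, 0); (0, 0, 0, 0, 2); (0, 1, 1, 1, 0); (0, 0, 2, 2, 0); (4, 0, 0, 0, 0))


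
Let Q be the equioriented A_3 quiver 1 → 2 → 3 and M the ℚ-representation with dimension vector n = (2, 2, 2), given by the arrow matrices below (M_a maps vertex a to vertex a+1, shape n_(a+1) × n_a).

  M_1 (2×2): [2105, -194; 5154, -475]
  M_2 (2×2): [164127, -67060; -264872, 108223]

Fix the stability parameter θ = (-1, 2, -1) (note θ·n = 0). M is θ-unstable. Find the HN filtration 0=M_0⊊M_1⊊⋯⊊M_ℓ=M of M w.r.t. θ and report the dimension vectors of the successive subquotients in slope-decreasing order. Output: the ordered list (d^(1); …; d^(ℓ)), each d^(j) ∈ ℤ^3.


Interval decomposition of M: I[1,3]^2.
HN type (ℓ=2): μ^(1)=1/2; μ^(2)=-1

((0, 2, 2); (2, 0, 0))


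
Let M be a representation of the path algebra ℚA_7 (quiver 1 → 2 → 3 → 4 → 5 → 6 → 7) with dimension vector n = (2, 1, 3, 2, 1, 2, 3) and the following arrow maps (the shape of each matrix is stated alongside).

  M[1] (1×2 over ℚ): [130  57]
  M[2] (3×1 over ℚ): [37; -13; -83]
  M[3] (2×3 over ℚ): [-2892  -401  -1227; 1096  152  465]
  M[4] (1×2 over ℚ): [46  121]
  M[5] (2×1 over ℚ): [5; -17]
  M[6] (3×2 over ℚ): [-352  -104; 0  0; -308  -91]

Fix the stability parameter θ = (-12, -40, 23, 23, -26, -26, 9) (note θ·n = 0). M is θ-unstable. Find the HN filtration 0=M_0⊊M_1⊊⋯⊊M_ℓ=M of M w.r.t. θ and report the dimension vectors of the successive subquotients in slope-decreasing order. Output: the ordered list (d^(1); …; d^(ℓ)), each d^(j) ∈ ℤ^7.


Barcode: M ≅ I[1,1], I[1,7], I[3,3], I[3,4], I[6,6], I[7,7]^2. HN layers by μ_θ (5 steps, strictly decreasing):
  μ^(1)=23; μ^(2)=9; μ^(3)=-3/2; μ^(4)=-12; μ^(5)=-26

((0, 0, 2, 1, 0, 0, 0); (0, 0, 0, 0, 0, 0, 3); (0, 0, 1, 1, 1, 1, 0); (1, 0, 0, 0, 0, 0, 0); (1, 1, 0, 0, 0, 1, 0))


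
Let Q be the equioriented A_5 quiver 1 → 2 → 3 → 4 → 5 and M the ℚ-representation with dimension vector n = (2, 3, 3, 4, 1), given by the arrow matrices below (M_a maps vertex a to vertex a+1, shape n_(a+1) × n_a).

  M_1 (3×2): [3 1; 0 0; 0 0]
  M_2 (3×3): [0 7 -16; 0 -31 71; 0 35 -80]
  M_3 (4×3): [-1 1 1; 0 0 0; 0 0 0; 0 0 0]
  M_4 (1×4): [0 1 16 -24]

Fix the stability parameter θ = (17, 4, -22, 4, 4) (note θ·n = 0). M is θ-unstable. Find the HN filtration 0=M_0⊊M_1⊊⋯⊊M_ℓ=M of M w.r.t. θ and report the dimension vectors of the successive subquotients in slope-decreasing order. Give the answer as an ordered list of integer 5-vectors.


Barcode: M ≅ I[1,1], I[1,2], I[2,3], I[2,4], I[3,3], I[4,4]^2, I[4,5]. HN layers by μ_θ (5 steps, strictly decreasing):
  μ^(1)=17; μ^(2)=21/2; μ^(3)=4; μ^(4)=-9; μ^(5)=-22

((1, 0, 0, 0, 0); (1, 1, 0, 0, 0); (0, 0, 0, 4, 1); (0, 2, 2, 0, 0); (0, 0, 1, 0, 0))


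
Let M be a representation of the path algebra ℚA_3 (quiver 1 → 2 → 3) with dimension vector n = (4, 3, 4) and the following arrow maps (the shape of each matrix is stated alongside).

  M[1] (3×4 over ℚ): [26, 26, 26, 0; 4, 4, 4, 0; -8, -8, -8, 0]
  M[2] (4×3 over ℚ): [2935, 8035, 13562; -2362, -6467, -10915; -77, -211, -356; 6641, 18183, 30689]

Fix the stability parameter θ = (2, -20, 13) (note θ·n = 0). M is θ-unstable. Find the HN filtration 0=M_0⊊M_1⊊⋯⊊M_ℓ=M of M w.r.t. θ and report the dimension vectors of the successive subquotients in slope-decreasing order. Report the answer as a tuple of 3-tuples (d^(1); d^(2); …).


Interval decomposition of M: I[1,1]^3, I[1,3], I[2,3]^2, I[3,3].
HN type (ℓ=4): μ^(1)=13; μ^(2)=2; μ^(3)=-9; μ^(4)=-20

((0, 0, 4); (3, 0, 0); (1, 1, 0); (0, 2, 0))


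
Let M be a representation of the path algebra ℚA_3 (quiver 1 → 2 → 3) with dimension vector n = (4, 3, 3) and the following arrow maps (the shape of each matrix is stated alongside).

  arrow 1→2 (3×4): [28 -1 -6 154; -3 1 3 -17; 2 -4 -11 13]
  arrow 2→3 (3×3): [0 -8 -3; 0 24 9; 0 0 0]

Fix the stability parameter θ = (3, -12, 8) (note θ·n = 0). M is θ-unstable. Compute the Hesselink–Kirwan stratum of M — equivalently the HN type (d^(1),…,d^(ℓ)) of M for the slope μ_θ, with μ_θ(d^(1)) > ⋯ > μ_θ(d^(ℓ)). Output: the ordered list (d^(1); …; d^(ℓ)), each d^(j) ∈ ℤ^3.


Via rank(M_{q-1}∘⋯∘M_p): M ≅ I[1,1], I[1,2]^2, I[1,3], I[3,3]^2.
μ_θ-semistable layers: μ^(1)=8; μ^(2)=3; μ^(3)=-9/2

((0, 0, 3); (1, 0, 0); (3, 3, 0))


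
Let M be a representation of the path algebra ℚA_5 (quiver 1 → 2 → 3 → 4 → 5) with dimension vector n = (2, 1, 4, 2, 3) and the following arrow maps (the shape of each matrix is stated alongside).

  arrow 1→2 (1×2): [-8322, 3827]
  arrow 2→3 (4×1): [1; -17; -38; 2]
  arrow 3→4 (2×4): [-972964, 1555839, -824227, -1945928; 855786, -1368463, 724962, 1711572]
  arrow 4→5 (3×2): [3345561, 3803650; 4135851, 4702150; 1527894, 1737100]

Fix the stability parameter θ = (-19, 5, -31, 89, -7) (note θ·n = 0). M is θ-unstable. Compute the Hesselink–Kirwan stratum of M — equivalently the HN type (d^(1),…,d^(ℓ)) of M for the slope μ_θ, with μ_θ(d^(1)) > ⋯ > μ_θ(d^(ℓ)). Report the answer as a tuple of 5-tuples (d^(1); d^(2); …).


Via rank(M_{q-1}∘⋯∘M_p): M ≅ I[1,1], I[1,5], I[3,3]^2, I[3,4], I[5,5]^2.
μ_θ-semistable layers: μ^(1)=89; μ^(2)=41; μ^(3)=-7; μ^(4)=-13; μ^(5)=-19; μ^(6)=-31

((0, 0, 0, 1, 0); (0, 0, 0, 1, 1); (0, 0, 0, 0, 2); (0, 1, 1, 0, 0); (2, 0, 0, 0, 0); (0, 0, 3, 0, 0))


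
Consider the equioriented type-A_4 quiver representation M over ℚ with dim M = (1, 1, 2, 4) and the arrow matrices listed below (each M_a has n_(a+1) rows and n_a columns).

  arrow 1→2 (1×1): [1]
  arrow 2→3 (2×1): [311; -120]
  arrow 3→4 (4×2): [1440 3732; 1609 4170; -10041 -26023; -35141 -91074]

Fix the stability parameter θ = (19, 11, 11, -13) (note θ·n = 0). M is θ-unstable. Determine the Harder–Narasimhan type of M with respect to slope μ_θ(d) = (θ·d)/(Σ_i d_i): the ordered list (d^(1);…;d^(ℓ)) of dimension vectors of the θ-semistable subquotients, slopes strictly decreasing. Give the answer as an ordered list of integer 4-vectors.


Via rank(M_{q-1}∘⋯∘M_p): M ≅ I[1,4], I[3,4], I[4,4]^2.
μ_θ-semistable layers: μ^(1)=7; μ^(2)=-1; μ^(3)=-13

((1, 1, 1, 1); (0, 0, 1, 1); (0, 0, 0, 2))


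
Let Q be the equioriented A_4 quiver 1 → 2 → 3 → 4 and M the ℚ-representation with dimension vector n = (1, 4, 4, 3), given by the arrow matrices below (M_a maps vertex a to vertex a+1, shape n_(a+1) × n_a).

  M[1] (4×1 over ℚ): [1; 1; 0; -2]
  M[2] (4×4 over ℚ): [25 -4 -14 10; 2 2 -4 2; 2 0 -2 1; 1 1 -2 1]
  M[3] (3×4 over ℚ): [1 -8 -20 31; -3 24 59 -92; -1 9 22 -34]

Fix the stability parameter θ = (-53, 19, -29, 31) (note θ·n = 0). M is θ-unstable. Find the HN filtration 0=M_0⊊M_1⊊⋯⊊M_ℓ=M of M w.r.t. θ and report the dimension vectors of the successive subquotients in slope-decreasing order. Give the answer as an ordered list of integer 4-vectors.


Barcode: M ≅ I[1,4], I[2,2], I[2,4]^2, I[3,3]. HN layers by μ_θ (5 steps, strictly decreasing):
  μ^(1)=31; μ^(2)=19; μ^(3)=-5; μ^(4)=-29; μ^(5)=-53

((0, 0, 0, 3); (0, 1, 0, 0); (0, 3, 3, 0); (0, 0, 1, 0); (1, 0, 0, 0))


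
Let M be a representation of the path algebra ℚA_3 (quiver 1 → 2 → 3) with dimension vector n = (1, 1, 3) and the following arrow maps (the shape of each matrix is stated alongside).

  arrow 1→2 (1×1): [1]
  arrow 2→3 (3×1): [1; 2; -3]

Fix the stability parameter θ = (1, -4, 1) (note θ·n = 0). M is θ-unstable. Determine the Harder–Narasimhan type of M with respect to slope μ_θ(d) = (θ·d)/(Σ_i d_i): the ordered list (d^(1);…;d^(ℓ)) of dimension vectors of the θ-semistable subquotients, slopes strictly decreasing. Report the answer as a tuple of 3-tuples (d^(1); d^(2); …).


Via rank(M_{q-1}∘⋯∘M_p): M ≅ I[1,3], I[3,3]^2.
μ_θ-semistable layers: μ^(1)=1; μ^(2)=-3/2

((0, 0, 3); (1, 1, 0))


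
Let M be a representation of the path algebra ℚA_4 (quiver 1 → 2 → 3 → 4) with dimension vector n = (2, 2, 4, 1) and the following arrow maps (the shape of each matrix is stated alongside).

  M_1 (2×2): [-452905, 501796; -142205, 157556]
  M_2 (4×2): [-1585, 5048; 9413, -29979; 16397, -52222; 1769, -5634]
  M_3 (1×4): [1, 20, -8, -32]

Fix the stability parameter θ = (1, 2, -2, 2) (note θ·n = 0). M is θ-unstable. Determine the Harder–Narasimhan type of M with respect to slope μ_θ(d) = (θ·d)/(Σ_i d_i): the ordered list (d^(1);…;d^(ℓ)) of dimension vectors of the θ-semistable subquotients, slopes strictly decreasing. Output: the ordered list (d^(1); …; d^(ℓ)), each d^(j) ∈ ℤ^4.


Interval decomposition of M: I[1,1], I[1,4], I[2,3], I[3,3]^2.
HN type (ℓ=5): μ^(1)=2; μ^(2)=1; μ^(3)=1/3; μ^(4)=0; μ^(5)=-2

((0, 0, 0, 1); (1, 0, 0, 0); (1, 1, 1, 0); (0, 1, 1, 0); (0, 0, 2, 0))


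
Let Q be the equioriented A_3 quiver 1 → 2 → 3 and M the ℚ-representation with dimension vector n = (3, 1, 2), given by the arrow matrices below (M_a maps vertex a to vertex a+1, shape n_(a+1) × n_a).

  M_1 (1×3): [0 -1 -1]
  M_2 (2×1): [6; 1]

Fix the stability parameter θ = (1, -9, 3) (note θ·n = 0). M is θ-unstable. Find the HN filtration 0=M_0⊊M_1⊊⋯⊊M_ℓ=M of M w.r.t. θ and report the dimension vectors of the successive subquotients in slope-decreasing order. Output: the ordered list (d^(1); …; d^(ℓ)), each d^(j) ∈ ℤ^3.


Via rank(M_{q-1}∘⋯∘M_p): M ≅ I[1,1]^2, I[1,3], I[3,3].
μ_θ-semistable layers: μ^(1)=3; μ^(2)=1; μ^(3)=-4

((0, 0, 2); (2, 0, 0); (1, 1, 0))


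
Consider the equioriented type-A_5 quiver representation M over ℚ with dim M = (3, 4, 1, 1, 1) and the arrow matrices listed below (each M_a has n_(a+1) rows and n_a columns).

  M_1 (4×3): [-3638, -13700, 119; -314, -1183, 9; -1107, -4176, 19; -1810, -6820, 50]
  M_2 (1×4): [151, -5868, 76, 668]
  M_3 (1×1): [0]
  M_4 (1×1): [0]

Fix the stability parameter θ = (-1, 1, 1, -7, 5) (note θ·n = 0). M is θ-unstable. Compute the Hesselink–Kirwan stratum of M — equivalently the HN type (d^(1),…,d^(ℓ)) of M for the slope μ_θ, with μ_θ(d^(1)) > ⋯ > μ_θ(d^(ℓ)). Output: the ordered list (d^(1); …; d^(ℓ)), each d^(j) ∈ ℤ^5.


Barcode: M ≅ I[1,2]^2, I[1,3], I[2,2], I[4,4], I[5,5]. HN layers by μ_θ (4 steps, strictly decreasing):
  μ^(1)=5; μ^(2)=1; μ^(3)=-1; μ^(4)=-7

((0, 0, 0, 0, 1); (0, 4, 1, 0, 0); (3, 0, 0, 0, 0); (0, 0, 0, 1, 0))


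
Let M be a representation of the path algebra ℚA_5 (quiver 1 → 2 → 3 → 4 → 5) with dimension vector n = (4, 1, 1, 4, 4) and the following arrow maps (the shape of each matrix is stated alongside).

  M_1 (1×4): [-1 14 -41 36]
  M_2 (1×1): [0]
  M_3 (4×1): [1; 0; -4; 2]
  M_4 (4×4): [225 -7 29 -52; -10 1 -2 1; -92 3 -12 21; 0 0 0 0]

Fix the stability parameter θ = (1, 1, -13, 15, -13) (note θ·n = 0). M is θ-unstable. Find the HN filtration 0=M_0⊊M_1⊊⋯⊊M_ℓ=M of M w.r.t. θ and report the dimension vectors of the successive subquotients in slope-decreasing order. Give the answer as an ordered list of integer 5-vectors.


Interval decomposition of M: I[1,1]^3, I[1,2], I[3,5], I[4,4]^2, I[4,5], I[5,5]^2.
HN type (ℓ=3): μ^(1)=15; μ^(2)=1; μ^(3)=-13

((0, 0, 0, 2, 0); (4, 1, 0, 2, 2); (0, 0, 1, 0, 2))


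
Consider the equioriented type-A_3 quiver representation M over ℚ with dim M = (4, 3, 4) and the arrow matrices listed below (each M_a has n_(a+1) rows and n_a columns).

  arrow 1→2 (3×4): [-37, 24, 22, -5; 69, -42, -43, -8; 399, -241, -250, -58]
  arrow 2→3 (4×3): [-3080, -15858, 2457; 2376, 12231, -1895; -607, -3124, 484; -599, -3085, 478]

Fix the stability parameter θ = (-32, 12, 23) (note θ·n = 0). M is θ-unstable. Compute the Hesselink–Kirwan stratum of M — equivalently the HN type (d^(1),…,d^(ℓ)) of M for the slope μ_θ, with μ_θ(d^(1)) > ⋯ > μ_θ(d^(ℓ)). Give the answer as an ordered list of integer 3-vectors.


Barcode: M ≅ I[1,1], I[1,3]^3, I[3,3]. HN layers by μ_θ (3 steps, strictly decreasing):
  μ^(1)=23; μ^(2)=12; μ^(3)=-32

((0, 0, 4); (0, 3, 0); (4, 0, 0))


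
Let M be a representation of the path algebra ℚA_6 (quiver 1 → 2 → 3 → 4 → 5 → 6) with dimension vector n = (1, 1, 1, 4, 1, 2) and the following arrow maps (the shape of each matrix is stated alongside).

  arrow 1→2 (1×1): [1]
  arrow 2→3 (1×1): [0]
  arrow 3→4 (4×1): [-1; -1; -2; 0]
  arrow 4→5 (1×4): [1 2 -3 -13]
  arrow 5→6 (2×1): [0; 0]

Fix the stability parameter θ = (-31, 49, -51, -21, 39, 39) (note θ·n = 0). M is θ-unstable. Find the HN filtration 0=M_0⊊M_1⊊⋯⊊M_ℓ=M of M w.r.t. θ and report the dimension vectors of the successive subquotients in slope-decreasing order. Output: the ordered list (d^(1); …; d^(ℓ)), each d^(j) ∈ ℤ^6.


Interval decomposition of M: I[1,2], I[3,5], I[4,4]^3, I[6,6]^2.
HN type (ℓ=5): μ^(1)=49; μ^(2)=39; μ^(3)=-21; μ^(4)=-31; μ^(5)=-51

((0, 1, 0, 0, 0, 0); (0, 0, 0, 0, 1, 2); (0, 0, 0, 4, 0, 0); (1, 0, 0, 0, 0, 0); (0, 0, 1, 0, 0, 0))
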